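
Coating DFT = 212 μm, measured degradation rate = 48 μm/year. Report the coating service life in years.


Service life = thickness / degradation rate
Life = 212 / 48 = 4.4 years

4.4 years


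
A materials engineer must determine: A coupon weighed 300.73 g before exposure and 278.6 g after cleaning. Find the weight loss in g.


Weight loss = initial − final
WL = 300.73 − 278.6 = 22.13 g

22.13 g


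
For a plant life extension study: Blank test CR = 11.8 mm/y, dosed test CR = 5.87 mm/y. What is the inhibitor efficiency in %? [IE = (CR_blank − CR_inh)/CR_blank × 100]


Apply the inhibitor-efficiency definition: IE = (CR_blank − CR_inh)/CR_blank × 100
IE = (11.8 − 5.87) / 11.8 × 100
IE = 5.93 / 11.8 × 100 = 50.3 %

50.3 %


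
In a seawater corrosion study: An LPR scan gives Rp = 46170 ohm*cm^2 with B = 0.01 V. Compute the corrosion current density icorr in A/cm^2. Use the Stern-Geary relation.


Apply the Stern-Geary relation: icorr = B / Rp
icorr = 0.01 / 46170 = 2.166×10^-7 A/cm^2

2.166×10^-7 A/cm^2


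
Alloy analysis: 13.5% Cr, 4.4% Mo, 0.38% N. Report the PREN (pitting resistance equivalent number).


Apply the PREN formula: PREN = Cr + 3.3*Mo + 16*N
PREN = 13.5 + 3.3*4.4 + 16*0.38
PREN = 13.5 + 14.52 + 6.08 = 34.1

34.1


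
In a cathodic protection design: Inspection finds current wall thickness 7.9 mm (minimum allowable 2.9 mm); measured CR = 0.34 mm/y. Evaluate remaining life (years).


Apply the remaining-life relation: RL = (t_current − t_min) / CR
RL = (7.9 − 2.9) / 0.34 = 5.0 / 0.34 = 14.7 years

14.7 years


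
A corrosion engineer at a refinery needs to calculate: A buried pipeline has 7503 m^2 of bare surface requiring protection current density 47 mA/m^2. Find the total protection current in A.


I = area * current density, then convert mA → A (÷1000)
I = 7503 * 47 / 1000 = 352.64 A

352.64 A


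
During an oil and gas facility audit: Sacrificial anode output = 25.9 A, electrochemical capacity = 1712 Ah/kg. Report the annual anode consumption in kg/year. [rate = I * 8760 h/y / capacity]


Annual consumption = current * hours per year / capacity
Rate = 25.9 * 8760 / 1712 = 132.5 kg/year

132.5 kg/year


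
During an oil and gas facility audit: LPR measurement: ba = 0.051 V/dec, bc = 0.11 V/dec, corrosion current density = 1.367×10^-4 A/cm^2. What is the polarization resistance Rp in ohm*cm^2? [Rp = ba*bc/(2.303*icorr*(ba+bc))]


Apply the Stern-Geary equation: Rp = ba*bc / (2.303*icorr*(ba+bc))
ba*bc = 0.051*0.11 = 0.00561
ba+bc = 0.161; 2.303*icorr*(ba+bc) = 2.303*1.367×10^-4*0.161 = 5.0686036×10^-5
Rp = 0.00561 / 5.0686036×10^-5 = 110.7 ohm*cm^2

110.7 ohm*cm^2


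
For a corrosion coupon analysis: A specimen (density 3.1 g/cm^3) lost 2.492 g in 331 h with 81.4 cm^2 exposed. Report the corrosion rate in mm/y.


Apply the mm/y weight-loss relation: CR = 87600 * W / (D * A * T)
Numerator: 87600 * 2.492 = 218299.2
Denominator: 3.1 * 81.4 * 331 = 83524.54
CR = 218299.2 / 83524.54 = 2.6136 mm/y

2.6136 mm/y


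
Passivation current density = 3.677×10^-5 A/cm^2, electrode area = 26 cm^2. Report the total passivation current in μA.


I = i_pass * A, then convert A → μA (×10^6)
I = 3.677×10^-5 * 26 * 10^6 = 956.02 μA

956.02 μA


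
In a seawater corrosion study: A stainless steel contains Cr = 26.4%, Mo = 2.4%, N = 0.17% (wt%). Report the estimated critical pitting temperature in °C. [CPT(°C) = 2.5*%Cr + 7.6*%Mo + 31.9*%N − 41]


Apply the ASTM G48 empirical CPT estimate: CPT(°C) = 2.5*%Cr + 7.6*%Mo + 31.9*%N − 41
2.5*26.4 = 66; 7.6*2.4 = 18.24; 31.9*0.17 = 5.423
CPT = 66 + 18.24 + 5.423 − 41 = 48.663 °C
Rounded to 0.1 °C: CPT ≈ 48.7 °C

48.7 °C


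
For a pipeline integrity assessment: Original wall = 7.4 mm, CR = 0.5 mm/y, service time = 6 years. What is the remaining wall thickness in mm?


Remaining wall = original − CR × time
t = 7.4 − 0.5*6 = 7.4 − 3.0 = 4.4 mm

4.4 mm


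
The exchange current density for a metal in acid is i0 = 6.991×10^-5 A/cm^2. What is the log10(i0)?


i0 = 6.991×10^-5 A/cm^2
log10(i0) = -4.155

-4.155


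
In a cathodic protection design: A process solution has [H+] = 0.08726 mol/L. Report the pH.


pH = −log10[H+]
pH = −log10(0.08726) = 1.06

1.06


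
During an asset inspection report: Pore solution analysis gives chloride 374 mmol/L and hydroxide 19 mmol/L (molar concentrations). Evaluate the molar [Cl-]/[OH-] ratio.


Threshold parameter = [Cl-] / [OH-] (molar basis; both in mmol/L, so units cancel)
Ratio = 374 / 19 = 19.68

19.68


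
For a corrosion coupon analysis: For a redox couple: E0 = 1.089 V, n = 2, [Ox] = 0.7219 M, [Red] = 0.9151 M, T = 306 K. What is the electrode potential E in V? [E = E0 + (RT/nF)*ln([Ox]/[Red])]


Apply the Nernst equation: E = E0 + (RT/nF)*ln([Ox]/[Red])
Step 1: RT/nF = 8.314*306/(2*96485) = 0.01318383 V
Step 2: [Ox]/[Red] = 0.7219/0.9151 = 0.788876
Step 3: ln(0.788876) = -0.237146
Step 4: correction = 0.01318383 * -0.237146 = -0.003 V
E = 1.089 + -0.003 = 1.086 V

1.086 V


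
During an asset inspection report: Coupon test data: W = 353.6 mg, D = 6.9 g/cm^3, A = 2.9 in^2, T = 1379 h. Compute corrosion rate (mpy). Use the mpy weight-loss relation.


Apply the mpy weight-loss relation: CR = 534 * W / (D * A * T)
Numerator: 534 * 353.6 = 188822.4
Denominator: 6.9 * 2.9 * 1379 = 27593.79
CR = 188822.4 / 27593.79 = 6.8429 mpy

6.8429 mpy


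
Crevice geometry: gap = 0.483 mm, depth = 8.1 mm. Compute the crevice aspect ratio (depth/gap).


Aspect ratio = depth / gap
Ratio = 8.1 / 0.483 = 16.8

16.8


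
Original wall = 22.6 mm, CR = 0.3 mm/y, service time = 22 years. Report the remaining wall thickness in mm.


Remaining wall = original − CR × time
t = 22.6 − 0.3*22 = 22.6 − 6.6 = 16.0 mm

16.0 mm


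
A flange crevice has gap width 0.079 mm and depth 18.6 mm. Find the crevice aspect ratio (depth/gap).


Aspect ratio = depth / gap
Ratio = 18.6 / 0.079 = 235.4

235.4


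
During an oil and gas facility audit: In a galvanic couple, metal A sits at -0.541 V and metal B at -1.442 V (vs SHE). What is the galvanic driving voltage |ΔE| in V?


Driving voltage is the absolute potential difference.
|ΔE| = |-0.541 − (-1.442)| = 0.901 V

0.901 V


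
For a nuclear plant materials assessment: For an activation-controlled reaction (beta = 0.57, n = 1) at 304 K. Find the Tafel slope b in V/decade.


Apply the Tafel slope relation: b = 2.303*R*T/(beta*n*F)
Numerator: 2.303 * 8.314 * 304 = 5820.73
Denominator: 0.57 * 1 * 96485 = 54996.45
b = 5820.73 / 54996.45 = 0.106 V/decade

0.106 V/decade


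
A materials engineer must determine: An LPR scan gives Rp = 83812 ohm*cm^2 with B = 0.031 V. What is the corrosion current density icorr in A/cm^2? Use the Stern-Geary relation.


Apply the Stern-Geary relation: icorr = B / Rp
icorr = 0.031 / 83812 = 3.699×10^-7 A/cm^2

3.699×10^-7 A/cm^2


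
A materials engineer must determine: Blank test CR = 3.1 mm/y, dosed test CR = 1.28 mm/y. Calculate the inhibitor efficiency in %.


Apply the inhibitor-efficiency definition: IE = (CR_blank − CR_inh)/CR_blank × 100
IE = (3.1 − 1.28) / 3.1 × 100
IE = 1.82 / 3.1 × 100 = 58.7 %

58.7 %


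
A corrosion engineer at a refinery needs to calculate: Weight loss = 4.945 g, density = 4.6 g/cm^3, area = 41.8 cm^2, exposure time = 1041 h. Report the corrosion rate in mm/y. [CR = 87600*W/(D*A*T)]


Apply the mm/y weight-loss relation: CR = 87600 * W / (D * A * T)
Numerator: 87600 * 4.945 = 433182.0
Denominator: 4.6 * 41.8 * 1041 = 200163.48
CR = 433182.0 / 200163.48 = 2.1641 mm/y

2.1641 mm/y


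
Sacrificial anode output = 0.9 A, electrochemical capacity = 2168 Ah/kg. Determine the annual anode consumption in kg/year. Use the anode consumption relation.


Annual consumption = current * hours per year / capacity
Rate = 0.9 * 8760 / 2168 = 3.6 kg/year

3.6 kg/year


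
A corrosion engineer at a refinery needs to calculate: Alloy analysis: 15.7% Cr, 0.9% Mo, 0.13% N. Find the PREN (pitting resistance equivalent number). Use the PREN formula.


Apply the PREN formula: PREN = Cr + 3.3*Mo + 16*N
PREN = 15.7 + 3.3*0.9 + 16*0.13
PREN = 15.7 + 2.97 + 2.08 = 20.75

20.75


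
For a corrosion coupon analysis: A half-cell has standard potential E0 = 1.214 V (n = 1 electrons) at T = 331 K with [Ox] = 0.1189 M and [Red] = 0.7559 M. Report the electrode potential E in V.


Apply the Nernst equation: E = E0 + (RT/nF)*ln([Ox]/[Red])
Step 1: RT/nF = 8.314*331/(1*96485) = 0.02852188 V
Step 2: [Ox]/[Red] = 0.1189/0.7559 = 0.157296
Step 3: ln(0.157296) = -1.849626
Step 4: correction = 0.02852188 * -1.849626 = -0.0528 V
E = 1.214 + -0.0528 = 1.1612 V

1.1612 V


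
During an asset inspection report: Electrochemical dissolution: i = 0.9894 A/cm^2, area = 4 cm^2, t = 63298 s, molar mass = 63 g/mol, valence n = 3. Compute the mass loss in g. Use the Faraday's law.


Apply Faraday's law: m = i*A*t*M / (n*F)
Total charge passed Q = i*A*t = 0.9894*4*63298 = 250508.1648 C
m = Q*M/(n*F) = 250508.1648*63/(3*96485) = 54.5232 g

54.5232 g


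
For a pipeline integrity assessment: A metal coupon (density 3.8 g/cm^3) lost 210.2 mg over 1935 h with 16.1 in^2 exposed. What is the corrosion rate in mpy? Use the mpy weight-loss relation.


Apply the mpy weight-loss relation: CR = 534 * W / (D * A * T)
Numerator: 534 * 210.2 = 112246.8
Denominator: 3.8 * 16.1 * 1935 = 118383.3
CR = 112246.8 / 118383.3 = 0.948 mpy

0.948 mpy


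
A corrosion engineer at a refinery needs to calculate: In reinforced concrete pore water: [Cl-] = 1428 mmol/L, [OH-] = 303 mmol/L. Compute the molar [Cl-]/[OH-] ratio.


Threshold parameter = [Cl-] / [OH-] (molar basis; both in mmol/L, so units cancel)
Ratio = 1428 / 303 = 4.71

4.71


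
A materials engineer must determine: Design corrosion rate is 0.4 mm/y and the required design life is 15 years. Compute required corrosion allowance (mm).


Corrosion allowance = CR × design life
CA = 0.4 * 15 = 6.0 mm

6.0 mm


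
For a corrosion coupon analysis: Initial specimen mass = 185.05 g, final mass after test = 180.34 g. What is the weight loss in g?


Weight loss = initial − final
WL = 185.05 − 180.34 = 4.71 g

4.71 g


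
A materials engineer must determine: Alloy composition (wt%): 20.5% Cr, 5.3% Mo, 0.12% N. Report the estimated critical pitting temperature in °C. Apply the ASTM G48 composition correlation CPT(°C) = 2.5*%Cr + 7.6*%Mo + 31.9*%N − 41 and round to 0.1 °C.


Apply the ASTM G48 empirical CPT estimate: CPT(°C) = 2.5*%Cr + 7.6*%Mo + 31.9*%N − 41
2.5*20.5 = 51.25; 7.6*5.3 = 40.28; 31.9*0.12 = 3.828
CPT = 51.25 + 40.28 + 3.828 − 41 = 54.358 °C
Rounded to 0.1 °C: CPT ≈ 54.4 °C

54.4 °C


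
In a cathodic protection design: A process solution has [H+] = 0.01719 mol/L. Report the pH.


pH = −log10[H+]
pH = −log10(0.01719) = 1.76

1.76


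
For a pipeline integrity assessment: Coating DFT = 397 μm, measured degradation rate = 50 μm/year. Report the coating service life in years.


Service life = thickness / degradation rate
Life = 397 / 50 = 7.9 years

7.9 years


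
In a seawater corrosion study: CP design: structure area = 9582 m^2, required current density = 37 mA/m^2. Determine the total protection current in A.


I = area * current density, then convert mA → A (÷1000)
I = 9582 * 37 / 1000 = 354.53 A

354.53 A


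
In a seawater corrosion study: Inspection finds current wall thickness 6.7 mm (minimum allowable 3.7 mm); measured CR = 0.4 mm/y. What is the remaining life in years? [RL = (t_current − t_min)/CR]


Apply the remaining-life relation: RL = (t_current − t_min) / CR
RL = (6.7 − 3.7) / 0.4 = 3.0 / 0.4 = 7.5 years

7.5 years


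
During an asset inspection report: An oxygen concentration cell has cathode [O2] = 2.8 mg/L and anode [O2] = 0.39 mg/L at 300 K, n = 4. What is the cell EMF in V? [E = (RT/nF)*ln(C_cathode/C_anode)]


Apply the Nernst concentration-cell relation: E = (RT/nF)*ln(C_cathode/C_anode)
RT/nF = 8.314*300/(4*96485) = 0.00646266 V
ln(2.8/0.39) = 1.97123
E = 0.00646266 * 1.97123 = 0.01274 V

0.01274 V


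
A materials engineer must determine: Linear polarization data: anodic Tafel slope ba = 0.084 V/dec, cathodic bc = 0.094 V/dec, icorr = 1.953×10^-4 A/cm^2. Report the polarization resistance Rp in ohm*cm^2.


Apply the Stern-Geary equation: Rp = ba*bc / (2.303*icorr*(ba+bc))
ba*bc = 0.084*0.094 = 0.007896
ba+bc = 0.178; 2.303*icorr*(ba+bc) = 2.303*1.953×10^-4*0.178 = 8.006011×10^-5
Rp = 0.007896 / 8.006011×10^-5 = 98.63 ohm*cm^2

98.63 ohm*cm^2


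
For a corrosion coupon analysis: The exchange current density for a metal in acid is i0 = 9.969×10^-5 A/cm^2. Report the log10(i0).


i0 = 9.969×10^-5 A/cm^2
log10(i0) = -4.001

-4.001


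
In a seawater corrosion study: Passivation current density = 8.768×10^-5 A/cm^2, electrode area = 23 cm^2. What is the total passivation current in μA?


I = i_pass * A, then convert A → μA (×10^6)
I = 8.768×10^-5 * 23 * 10^6 = 2016.64 μA

2016.64 μA


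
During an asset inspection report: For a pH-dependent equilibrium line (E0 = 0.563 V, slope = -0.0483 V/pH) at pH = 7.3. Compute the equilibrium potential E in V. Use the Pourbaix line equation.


Apply the Pourbaix line equation: E = E0 + slope*pH
E = 0.563 + (-0.0483)*7.3 = 0.563 + (-0.35259) = 0.21041 V
Rounded to 3 decimal places: E = 0.210 V

0.210 V


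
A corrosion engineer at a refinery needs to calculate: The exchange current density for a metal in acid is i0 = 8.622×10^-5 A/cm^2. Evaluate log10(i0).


i0 = 8.622×10^-5 A/cm^2
log10(i0) = -4.064

-4.064


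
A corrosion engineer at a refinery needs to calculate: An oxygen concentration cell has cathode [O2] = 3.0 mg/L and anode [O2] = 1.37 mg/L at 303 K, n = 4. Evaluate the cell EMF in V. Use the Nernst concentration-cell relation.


Apply the Nernst concentration-cell relation: E = (RT/nF)*ln(C_cathode/C_anode)
RT/nF = 8.314*303/(4*96485) = 0.00652729 V
ln(3.0/1.37) = 0.7838
E = 0.00652729 * 0.7838 = 0.00512 V

0.00512 V


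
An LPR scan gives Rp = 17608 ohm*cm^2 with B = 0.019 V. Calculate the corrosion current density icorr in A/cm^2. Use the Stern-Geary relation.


Apply the Stern-Geary relation: icorr = B / Rp
icorr = 0.019 / 17608 = 1.079×10^-6 A/cm^2

1.079×10^-6 A/cm^2


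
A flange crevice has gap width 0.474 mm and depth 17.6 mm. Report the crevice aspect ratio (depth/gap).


Aspect ratio = depth / gap
Ratio = 17.6 / 0.474 = 37.1

37.1


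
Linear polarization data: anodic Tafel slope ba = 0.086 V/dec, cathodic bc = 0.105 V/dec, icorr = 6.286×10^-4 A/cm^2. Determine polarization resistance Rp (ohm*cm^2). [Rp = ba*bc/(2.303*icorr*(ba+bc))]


Apply the Stern-Geary equation: Rp = ba*bc / (2.303*icorr*(ba+bc))
ba*bc = 0.086*0.105 = 0.00903
ba+bc = 0.191; 2.303*icorr*(ba+bc) = 2.303*6.286×10^-4*0.191 = 2.7650417×10^-4
Rp = 0.00903 / 2.7650417×10^-4 = 32.7 ohm*cm^2

32.7 ohm*cm^2


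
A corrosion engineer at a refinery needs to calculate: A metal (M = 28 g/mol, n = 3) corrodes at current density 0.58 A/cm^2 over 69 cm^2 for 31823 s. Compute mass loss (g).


Apply Faraday's law: m = i*A*t*M / (n*F)
Total charge passed Q = i*A*t = 0.58*69*31823 = 1273556.46 C
m = Q*M/(n*F) = 1273556.46*28/(3*96485) = 123.196 g

123.196 g


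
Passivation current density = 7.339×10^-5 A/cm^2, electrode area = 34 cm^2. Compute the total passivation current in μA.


I = i_pass * A, then convert A → μA (×10^6)
I = 7.339×10^-5 * 34 * 10^6 = 2495.26 μA

2495.26 μA


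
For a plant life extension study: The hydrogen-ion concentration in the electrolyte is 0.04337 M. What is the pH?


pH = −log10[H+]
pH = −log10(0.04337) = 1.36

1.36


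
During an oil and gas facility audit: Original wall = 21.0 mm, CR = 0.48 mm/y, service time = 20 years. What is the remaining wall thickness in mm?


Remaining wall = original − CR × time
t = 21.0 − 0.48*20 = 21.0 − 9.6 = 11.4 mm

11.4 mm


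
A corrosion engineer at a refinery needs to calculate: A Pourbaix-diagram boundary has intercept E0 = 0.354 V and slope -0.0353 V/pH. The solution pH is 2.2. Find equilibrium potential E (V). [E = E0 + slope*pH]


Apply the Pourbaix line equation: E = E0 + slope*pH
E = 0.354 + (-0.0353)*2.2 = 0.354 + (-0.07766) = 0.27634 V
Rounded to 3 decimal places: E = 0.276 V

0.276 V


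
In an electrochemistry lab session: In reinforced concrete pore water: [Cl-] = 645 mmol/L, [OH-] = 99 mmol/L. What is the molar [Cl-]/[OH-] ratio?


Threshold parameter = [Cl-] / [OH-] (molar basis; both in mmol/L, so units cancel)
Ratio = 645 / 99 = 6.52

6.52


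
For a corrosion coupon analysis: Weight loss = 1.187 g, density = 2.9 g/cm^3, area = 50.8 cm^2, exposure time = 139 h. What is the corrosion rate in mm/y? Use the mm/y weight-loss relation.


Apply the mm/y weight-loss relation: CR = 87600 * W / (D * A * T)
Numerator: 87600 * 1.187 = 103981.2
Denominator: 2.9 * 50.8 * 139 = 20477.48
CR = 103981.2 / 20477.48 = 5.077832 mm/y

5.077832 mm/y


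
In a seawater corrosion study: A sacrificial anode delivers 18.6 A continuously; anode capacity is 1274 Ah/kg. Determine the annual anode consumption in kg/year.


Annual consumption = current * hours per year / capacity
Rate = 18.6 * 8760 / 1274 = 127.9 kg/year

127.9 kg/year


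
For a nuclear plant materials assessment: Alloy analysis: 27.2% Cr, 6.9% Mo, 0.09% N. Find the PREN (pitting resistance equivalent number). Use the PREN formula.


Apply the PREN formula: PREN = Cr + 3.3*Mo + 16*N
PREN = 27.2 + 3.3*6.9 + 16*0.09
PREN = 27.2 + 22.77 + 1.44 = 51.41

51.41


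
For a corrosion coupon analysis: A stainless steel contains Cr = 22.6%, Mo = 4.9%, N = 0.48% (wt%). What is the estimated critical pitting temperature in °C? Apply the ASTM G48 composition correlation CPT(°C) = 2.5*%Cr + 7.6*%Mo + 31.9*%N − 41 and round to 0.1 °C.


Apply the ASTM G48 empirical CPT estimate: CPT(°C) = 2.5*%Cr + 7.6*%Mo + 31.9*%N − 41
2.5*22.6 = 56.5; 7.6*4.9 = 37.24; 31.9*0.48 = 15.312
CPT = 56.5 + 37.24 + 15.312 − 41 = 68.052 °C
Rounded to 0.1 °C: CPT ≈ 68.1 °C

68.1 °C


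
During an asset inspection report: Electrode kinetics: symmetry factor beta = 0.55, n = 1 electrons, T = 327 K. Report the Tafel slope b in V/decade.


Apply the Tafel slope relation: b = 2.303*R*T/(beta*n*F)
Numerator: 2.303 * 8.314 * 327 = 6261.12
Denominator: 0.55 * 1 * 96485 = 53066.75
b = 6261.12 / 53066.75 = 0.118 V/decade

0.118 V/decade


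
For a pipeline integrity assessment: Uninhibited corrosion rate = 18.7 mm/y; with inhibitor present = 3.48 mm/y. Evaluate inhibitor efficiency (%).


Apply the inhibitor-efficiency definition: IE = (CR_blank − CR_inh)/CR_blank × 100
IE = (18.7 − 3.48) / 18.7 × 100
IE = 15.22 / 18.7 × 100 = 81.4 %

81.4 %


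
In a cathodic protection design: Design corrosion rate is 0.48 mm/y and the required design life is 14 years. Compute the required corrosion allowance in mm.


Corrosion allowance = CR × design life
CA = 0.48 * 14 = 6.72 mm

6.72 mm


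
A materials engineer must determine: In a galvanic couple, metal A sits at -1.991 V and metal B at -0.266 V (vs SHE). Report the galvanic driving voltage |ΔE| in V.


Driving voltage is the absolute potential difference.
|ΔE| = |-1.991 − (-0.266)| = 1.725 V

1.725 V


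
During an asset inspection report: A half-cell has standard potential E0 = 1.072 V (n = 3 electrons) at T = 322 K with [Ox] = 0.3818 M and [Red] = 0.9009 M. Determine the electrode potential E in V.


Apply the Nernst equation: E = E0 + (RT/nF)*ln([Ox]/[Red])
Step 1: RT/nF = 8.314*322/(3*96485) = 0.00924879 V
Step 2: [Ox]/[Red] = 0.3818/0.9009 = 0.423798
Step 3: ln(0.423798) = -0.858498
Step 4: correction = 0.00924879 * -0.858498 = -0.008 V
E = 1.072 + -0.008 = 1.064 V

1.064 V


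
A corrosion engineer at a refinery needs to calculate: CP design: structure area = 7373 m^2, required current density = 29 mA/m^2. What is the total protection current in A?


I = area * current density, then convert mA → A (÷1000)
I = 7373 * 29 / 1000 = 213.82 A

213.82 A


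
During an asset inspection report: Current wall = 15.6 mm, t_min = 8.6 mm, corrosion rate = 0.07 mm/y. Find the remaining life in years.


Apply the remaining-life relation: RL = (t_current − t_min) / CR
RL = (15.6 − 8.6) / 0.07 = 7.0 / 0.07 = 100.0 years

100.0 years


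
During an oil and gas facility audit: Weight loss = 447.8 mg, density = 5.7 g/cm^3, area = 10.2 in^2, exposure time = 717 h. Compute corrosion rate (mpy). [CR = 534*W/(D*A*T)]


Apply the mpy weight-loss relation: CR = 534 * W / (D * A * T)
Numerator: 534 * 447.8 = 239125.2
Denominator: 5.7 * 10.2 * 717 = 41686.38
CR = 239125.2 / 41686.38 = 5.736 mpy

5.736 mpy


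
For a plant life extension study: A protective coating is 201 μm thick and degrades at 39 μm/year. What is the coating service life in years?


Service life = thickness / degradation rate
Life = 201 / 39 = 5.2 years

5.2 years


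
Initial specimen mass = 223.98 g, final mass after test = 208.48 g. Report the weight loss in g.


Weight loss = initial − final
WL = 223.98 − 208.48 = 15.5 g

15.5 g


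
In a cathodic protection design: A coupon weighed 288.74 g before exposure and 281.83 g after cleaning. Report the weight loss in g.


Weight loss = initial − final
WL = 288.74 − 281.83 = 6.91 g

6.91 g


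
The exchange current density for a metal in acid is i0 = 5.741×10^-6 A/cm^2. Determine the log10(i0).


i0 = 5.741×10^-6 A/cm^2
log10(i0) = -5.241

-5.241


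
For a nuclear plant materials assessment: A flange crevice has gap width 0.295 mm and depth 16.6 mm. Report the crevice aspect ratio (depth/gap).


Aspect ratio = depth / gap
Ratio = 16.6 / 0.295 = 56.3

56.3


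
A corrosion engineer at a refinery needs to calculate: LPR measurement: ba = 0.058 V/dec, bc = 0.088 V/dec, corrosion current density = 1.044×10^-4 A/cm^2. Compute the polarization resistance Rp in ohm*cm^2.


Apply the Stern-Geary equation: Rp = ba*bc / (2.303*icorr*(ba+bc))
ba*bc = 0.058*0.088 = 0.005104
ba+bc = 0.146; 2.303*icorr*(ba+bc) = 2.303*1.044×10^-4*0.146 = 3.5103247×10^-5
Rp = 0.005104 / 3.5103247×10^-5 = 145.4 ohm*cm^2

145.4 ohm*cm^2


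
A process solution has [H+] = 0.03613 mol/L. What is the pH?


pH = −log10[H+]
pH = −log10(0.03613) = 1.44

1.44


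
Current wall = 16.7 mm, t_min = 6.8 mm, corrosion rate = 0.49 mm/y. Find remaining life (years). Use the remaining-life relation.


Apply the remaining-life relation: RL = (t_current − t_min) / CR
RL = (16.7 − 6.8) / 0.49 = 9.9 / 0.49 = 20.2 years

20.2 years


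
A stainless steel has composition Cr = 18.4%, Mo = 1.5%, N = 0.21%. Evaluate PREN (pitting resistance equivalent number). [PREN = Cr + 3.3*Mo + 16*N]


Apply the PREN formula: PREN = Cr + 3.3*Mo + 16*N
PREN = 18.4 + 3.3*1.5 + 16*0.21
PREN = 18.4 + 4.95 + 3.36 = 26.71

26.71


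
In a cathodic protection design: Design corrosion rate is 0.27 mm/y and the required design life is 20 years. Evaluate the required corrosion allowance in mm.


Corrosion allowance = CR × design life
CA = 0.27 * 20 = 5.4 mm

5.4 mm


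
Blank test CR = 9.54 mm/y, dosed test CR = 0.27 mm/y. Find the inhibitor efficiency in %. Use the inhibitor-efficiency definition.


Apply the inhibitor-efficiency definition: IE = (CR_blank − CR_inh)/CR_blank × 100
IE = (9.54 − 0.27) / 9.54 × 100
IE = 9.27 / 9.54 × 100 = 97.2 %

97.2 %


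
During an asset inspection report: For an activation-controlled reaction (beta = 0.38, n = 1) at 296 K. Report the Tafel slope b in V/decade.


Apply the Tafel slope relation: b = 2.303*R*T/(beta*n*F)
Numerator: 2.303 * 8.314 * 296 = 5667.55
Denominator: 0.38 * 1 * 96485 = 36664.3
b = 5667.55 / 36664.3 = 0.155 V/decade

0.155 V/decade


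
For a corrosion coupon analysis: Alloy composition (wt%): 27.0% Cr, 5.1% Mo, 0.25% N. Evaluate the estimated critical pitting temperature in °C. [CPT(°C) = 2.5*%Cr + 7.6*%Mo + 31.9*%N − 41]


Apply the ASTM G48 empirical CPT estimate: CPT(°C) = 2.5*%Cr + 7.6*%Mo + 31.9*%N − 41
2.5*27.0 = 67.5; 7.6*5.1 = 38.76; 31.9*0.25 = 7.975
CPT = 67.5 + 38.76 + 7.975 − 41 = 73.235 °C
Rounded to 0.1 °C: CPT ≈ 73.2 °C

73.2 °C


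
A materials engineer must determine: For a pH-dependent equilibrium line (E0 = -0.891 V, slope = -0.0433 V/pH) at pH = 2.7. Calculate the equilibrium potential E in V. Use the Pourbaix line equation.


Apply the Pourbaix line equation: E = E0 + slope*pH
E = -0.891 + (-0.0433)*2.7 = -0.891 + (-0.11691) = -1.00791 V
Rounded to 4 decimal places: E = -1.0079 V

-1.0079 V


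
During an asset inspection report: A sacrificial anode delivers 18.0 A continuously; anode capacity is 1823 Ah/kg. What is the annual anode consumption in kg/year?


Annual consumption = current * hours per year / capacity
Rate = 18.0 * 8760 / 1823 = 86.5 kg/year

86.5 kg/year


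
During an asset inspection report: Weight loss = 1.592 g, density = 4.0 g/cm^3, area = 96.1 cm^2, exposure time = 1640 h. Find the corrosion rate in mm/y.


Apply the mm/y weight-loss relation: CR = 87600 * W / (D * A * T)
Numerator: 87600 * 1.592 = 139459.2
Denominator: 4.0 * 96.1 * 1640 = 630416.0
CR = 139459.2 / 630416.0 = 0.2212 mm/y

0.2212 mm/y


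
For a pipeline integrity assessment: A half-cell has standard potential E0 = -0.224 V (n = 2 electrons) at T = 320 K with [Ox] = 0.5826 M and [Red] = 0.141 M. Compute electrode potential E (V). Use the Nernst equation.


Apply the Nernst equation: E = E0 + (RT/nF)*ln([Ox]/[Red])
Step 1: RT/nF = 8.314*320/(2*96485) = 0.01378701 V
Step 2: [Ox]/[Red] = 0.5826/0.141 = 4.131915
Step 3: ln(4.131915) = 1.418741
Step 4: correction = 0.01378701 * 1.418741 = 0.0196 V
E = -0.224 + 0.0196 = -0.2044 V

-0.2044 V


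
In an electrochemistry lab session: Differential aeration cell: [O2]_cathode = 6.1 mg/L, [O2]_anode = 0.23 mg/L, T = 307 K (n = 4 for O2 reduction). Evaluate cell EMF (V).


Apply the Nernst concentration-cell relation: E = (RT/nF)*ln(C_cathode/C_anode)
RT/nF = 8.314*307/(4*96485) = 0.00661346 V
ln(6.1/0.23) = 3.27796
E = 0.00661346 * 3.27796 = 0.02168 V

0.02168 V


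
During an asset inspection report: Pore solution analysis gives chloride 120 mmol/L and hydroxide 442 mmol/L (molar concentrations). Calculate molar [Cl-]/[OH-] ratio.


Threshold parameter = [Cl-] / [OH-] (molar basis; both in mmol/L, so units cancel)
Ratio = 120 / 442 = 0.27

0.27


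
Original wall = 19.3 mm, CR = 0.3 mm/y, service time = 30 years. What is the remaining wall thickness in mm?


Remaining wall = original − CR × time
t = 19.3 − 0.3*30 = 19.3 − 9.0 = 10.3 mm

10.3 mm


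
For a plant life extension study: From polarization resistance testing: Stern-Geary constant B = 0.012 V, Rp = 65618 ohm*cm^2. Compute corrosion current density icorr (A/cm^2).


Apply the Stern-Geary relation: icorr = B / Rp
icorr = 0.012 / 65618 = 1.829×10^-7 A/cm^2

1.829×10^-7 A/cm^2


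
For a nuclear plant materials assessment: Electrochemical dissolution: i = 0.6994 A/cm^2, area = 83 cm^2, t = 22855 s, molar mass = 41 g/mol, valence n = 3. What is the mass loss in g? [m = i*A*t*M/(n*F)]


Apply Faraday's law: m = i*A*t*M / (n*F)
Total charge passed Q = i*A*t = 0.6994*83*22855 = 1326737.321 C
m = Q*M/(n*F) = 1326737.321*41/(3*96485) = 187.9264 g

187.9264 g


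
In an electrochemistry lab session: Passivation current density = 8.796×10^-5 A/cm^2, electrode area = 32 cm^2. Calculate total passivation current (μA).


I = i_pass * A, then convert A → μA (×10^6)
I = 8.796×10^-5 * 32 * 10^6 = 2814.72 μA

2814.72 μA


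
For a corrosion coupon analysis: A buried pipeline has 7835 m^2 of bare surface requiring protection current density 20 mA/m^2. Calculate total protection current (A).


I = area * current density, then convert mA → A (÷1000)
I = 7835 * 20 / 1000 = 156.7 A

156.7 A


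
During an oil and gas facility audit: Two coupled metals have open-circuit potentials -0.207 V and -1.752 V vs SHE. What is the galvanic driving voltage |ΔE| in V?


Driving voltage is the absolute potential difference.
|ΔE| = |-0.207 − (-1.752)| = 1.545 V

1.545 V


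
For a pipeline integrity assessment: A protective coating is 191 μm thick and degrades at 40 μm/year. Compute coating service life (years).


Service life = thickness / degradation rate
Life = 191 / 40 = 4.8 years

4.8 years


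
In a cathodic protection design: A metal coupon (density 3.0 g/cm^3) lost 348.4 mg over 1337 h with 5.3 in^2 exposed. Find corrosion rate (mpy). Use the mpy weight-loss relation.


Apply the mpy weight-loss relation: CR = 534 * W / (D * A * T)
Numerator: 534 * 348.4 = 186045.6
Denominator: 3.0 * 5.3 * 1337 = 21258.3
CR = 186045.6 / 21258.3 = 8.75167 mpy

8.75167 mpy


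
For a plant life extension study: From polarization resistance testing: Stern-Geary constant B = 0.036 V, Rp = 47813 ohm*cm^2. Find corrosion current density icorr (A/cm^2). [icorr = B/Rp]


Apply the Stern-Geary relation: icorr = B / Rp
icorr = 0.036 / 47813 = 7.529×10^-7 A/cm^2

7.529×10^-7 A/cm^2


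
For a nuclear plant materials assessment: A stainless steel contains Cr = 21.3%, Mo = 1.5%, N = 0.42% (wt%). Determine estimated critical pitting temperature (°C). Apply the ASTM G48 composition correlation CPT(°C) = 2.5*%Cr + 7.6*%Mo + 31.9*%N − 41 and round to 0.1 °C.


Apply the ASTM G48 empirical CPT estimate: CPT(°C) = 2.5*%Cr + 7.6*%Mo + 31.9*%N − 41
2.5*21.3 = 53.25; 7.6*1.5 = 11.4; 31.9*0.42 = 13.398
CPT = 53.25 + 11.4 + 13.398 − 41 = 37.048 °C
Rounded to 0.1 °C: CPT ≈ 37.0 °C

37.0 °C


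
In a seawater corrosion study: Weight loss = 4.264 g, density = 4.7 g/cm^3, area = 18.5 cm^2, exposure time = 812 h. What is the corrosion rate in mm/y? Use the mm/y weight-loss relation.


Apply the mm/y weight-loss relation: CR = 87600 * W / (D * A * T)
Numerator: 87600 * 4.264 = 373526.4
Denominator: 4.7 * 18.5 * 812 = 70603.4
CR = 373526.4 / 70603.4 = 5.290487 mm/y

5.290487 mm/y


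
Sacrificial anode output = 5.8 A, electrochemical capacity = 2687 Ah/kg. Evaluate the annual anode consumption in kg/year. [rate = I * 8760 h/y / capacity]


Annual consumption = current * hours per year / capacity
Rate = 5.8 * 8760 / 2687 = 18.9 kg/year

18.9 kg/year


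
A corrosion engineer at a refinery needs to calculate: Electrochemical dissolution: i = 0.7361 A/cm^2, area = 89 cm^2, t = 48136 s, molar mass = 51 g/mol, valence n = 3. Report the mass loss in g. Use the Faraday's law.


Apply Faraday's law: m = i*A*t*M / (n*F)
Total charge passed Q = i*A*t = 0.7361*89*48136 = 3153528.9544 C
m = Q*M/(n*F) = 3153528.9544*51/(3*96485) = 555.63033 g

555.63033 g


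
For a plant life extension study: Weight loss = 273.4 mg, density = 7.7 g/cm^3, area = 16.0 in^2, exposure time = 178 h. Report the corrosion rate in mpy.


Apply the mpy weight-loss relation: CR = 534 * W / (D * A * T)
Numerator: 534 * 273.4 = 145995.6
Denominator: 7.7 * 16.0 * 178 = 21929.6
CR = 145995.6 / 21929.6 = 6.6575 mpy

6.6575 mpy


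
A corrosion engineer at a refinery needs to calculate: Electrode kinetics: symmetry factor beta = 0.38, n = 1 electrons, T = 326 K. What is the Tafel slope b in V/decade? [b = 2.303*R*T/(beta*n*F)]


Apply the Tafel slope relation: b = 2.303*R*T/(beta*n*F)
Numerator: 2.303 * 8.314 * 326 = 6241.97
Denominator: 0.38 * 1 * 96485 = 36664.3
b = 6241.97 / 36664.3 = 0.1702 V/decade

0.1702 V/decade


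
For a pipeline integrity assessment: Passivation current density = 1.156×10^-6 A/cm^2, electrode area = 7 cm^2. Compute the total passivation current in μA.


I = i_pass * A, then convert A → μA (×10^6)
I = 1.156×10^-6 * 7 * 10^6 = 8.09 μA

8.09 μA


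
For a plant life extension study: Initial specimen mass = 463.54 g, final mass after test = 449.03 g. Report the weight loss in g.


Weight loss = initial − final
WL = 463.54 − 449.03 = 14.51 g

14.51 g


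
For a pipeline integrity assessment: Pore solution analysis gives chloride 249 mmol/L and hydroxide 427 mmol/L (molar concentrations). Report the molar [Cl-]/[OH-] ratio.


Threshold parameter = [Cl-] / [OH-] (molar basis; both in mmol/L, so units cancel)
Ratio = 249 / 427 = 0.58

0.58


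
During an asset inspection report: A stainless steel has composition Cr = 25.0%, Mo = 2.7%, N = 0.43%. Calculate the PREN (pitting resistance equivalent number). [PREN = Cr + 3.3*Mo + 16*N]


Apply the PREN formula: PREN = Cr + 3.3*Mo + 16*N
PREN = 25.0 + 3.3*2.7 + 16*0.43
PREN = 25.0 + 8.91 + 6.88 = 40.79

40.79


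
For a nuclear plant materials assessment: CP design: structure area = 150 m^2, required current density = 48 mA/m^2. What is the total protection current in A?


I = area * current density, then convert mA → A (÷1000)
I = 150 * 48 / 1000 = 7.2 A

7.2 A


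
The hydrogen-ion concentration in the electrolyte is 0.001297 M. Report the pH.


pH = −log10[H+]
pH = −log10(0.001297) = 2.89

2.89


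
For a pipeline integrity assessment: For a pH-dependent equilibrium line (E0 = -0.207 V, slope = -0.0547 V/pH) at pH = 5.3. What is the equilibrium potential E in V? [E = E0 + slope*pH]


Apply the Pourbaix line equation: E = E0 + slope*pH
E = -0.207 + (-0.0547)*5.3 = -0.207 + (-0.28991) = -0.49691 V
Rounded to 4 decimal places: E = -0.4969 V

-0.4969 V


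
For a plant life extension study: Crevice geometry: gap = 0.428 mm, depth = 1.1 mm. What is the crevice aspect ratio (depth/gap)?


Aspect ratio = depth / gap
Ratio = 1.1 / 0.428 = 2.6

2.6


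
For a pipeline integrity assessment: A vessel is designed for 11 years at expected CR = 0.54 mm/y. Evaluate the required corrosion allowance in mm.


Corrosion allowance = CR × design life
CA = 0.54 * 11 = 5.94 mm

5.94 mm


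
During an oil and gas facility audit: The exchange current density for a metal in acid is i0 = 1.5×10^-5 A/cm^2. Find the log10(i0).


i0 = 1.5×10^-5 A/cm^2
log10(i0) = -4.824

-4.824


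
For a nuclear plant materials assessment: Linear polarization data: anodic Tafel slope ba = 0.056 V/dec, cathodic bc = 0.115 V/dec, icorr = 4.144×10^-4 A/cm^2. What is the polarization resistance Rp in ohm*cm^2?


Apply the Stern-Geary equation: Rp = ba*bc / (2.303*icorr*(ba+bc))
ba*bc = 0.056*0.115 = 0.00644
ba+bc = 0.171; 2.303*icorr*(ba+bc) = 2.303*4.144×10^-4*0.171 = 1.6319611×10^-4
Rp = 0.00644 / 1.6319611×10^-4 = 39.46 ohm*cm^2

39.46 ohm*cm^2


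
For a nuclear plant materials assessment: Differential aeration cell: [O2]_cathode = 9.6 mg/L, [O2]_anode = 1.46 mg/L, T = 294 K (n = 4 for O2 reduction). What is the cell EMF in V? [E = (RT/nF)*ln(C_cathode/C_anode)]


Apply the Nernst concentration-cell relation: E = (RT/nF)*ln(C_cathode/C_anode)
RT/nF = 8.314*294/(4*96485) = 0.00633341 V
ln(9.6/1.46) = 1.88333
E = 0.00633341 * 1.88333 = 0.01193 V

0.01193 V


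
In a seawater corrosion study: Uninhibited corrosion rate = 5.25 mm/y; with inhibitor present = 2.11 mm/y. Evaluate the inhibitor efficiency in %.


Apply the inhibitor-efficiency definition: IE = (CR_blank − CR_inh)/CR_blank × 100
IE = (5.25 − 2.11) / 5.25 × 100
IE = 3.14 / 5.25 × 100 = 59.8 %

59.8 %


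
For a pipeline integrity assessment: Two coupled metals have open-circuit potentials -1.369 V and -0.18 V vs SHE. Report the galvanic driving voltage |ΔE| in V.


Driving voltage is the absolute potential difference.
|ΔE| = |-1.369 − (-0.18)| = 1.189 V

1.189 V


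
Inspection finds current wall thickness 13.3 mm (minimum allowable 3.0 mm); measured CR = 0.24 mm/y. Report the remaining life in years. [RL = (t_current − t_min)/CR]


Apply the remaining-life relation: RL = (t_current − t_min) / CR
RL = (13.3 − 3.0) / 0.24 = 10.3 / 0.24 = 42.9 years

42.9 years


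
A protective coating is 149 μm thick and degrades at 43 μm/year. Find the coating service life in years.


Service life = thickness / degradation rate
Life = 149 / 43 = 3.5 years

3.5 years


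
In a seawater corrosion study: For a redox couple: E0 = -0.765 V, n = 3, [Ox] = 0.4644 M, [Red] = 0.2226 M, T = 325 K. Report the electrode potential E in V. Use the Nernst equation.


Apply the Nernst equation: E = E0 + (RT/nF)*ln([Ox]/[Red])
Step 1: RT/nF = 8.314*325/(3*96485) = 0.00933496 V
Step 2: [Ox]/[Red] = 0.4644/0.2226 = 2.086253
Step 3: ln(2.086253) = 0.73537
Step 4: correction = 0.00933496 * 0.73537 = 0.007 V
E = -0.765 + 0.007 = -0.758 V

-0.758 V


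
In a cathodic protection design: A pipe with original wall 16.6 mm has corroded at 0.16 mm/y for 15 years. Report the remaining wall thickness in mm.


Remaining wall = original − CR × time
t = 16.6 − 0.16*15 = 16.6 − 2.4 = 14.2 mm

14.2 mm


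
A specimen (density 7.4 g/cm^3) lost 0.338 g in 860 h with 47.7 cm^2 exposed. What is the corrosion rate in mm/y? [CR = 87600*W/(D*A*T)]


Apply the mm/y weight-loss relation: CR = 87600 * W / (D * A * T)
Numerator: 87600 * 0.338 = 29608.8
Denominator: 7.4 * 47.7 * 860 = 303562.8
CR = 29608.8 / 303562.8 = 0.0975 mm/y

0.0975 mm/y


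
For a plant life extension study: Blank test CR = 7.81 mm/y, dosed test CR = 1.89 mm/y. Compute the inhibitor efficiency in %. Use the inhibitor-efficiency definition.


Apply the inhibitor-efficiency definition: IE = (CR_blank − CR_inh)/CR_blank × 100
IE = (7.81 − 1.89) / 7.81 × 100
IE = 5.92 / 7.81 × 100 = 75.8 %

75.8 %


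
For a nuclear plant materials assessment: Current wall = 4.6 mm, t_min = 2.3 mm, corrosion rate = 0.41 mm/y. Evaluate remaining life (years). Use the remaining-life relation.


Apply the remaining-life relation: RL = (t_current − t_min) / CR
RL = (4.6 − 2.3) / 0.41 = 2.3 / 0.41 = 5.6 years

5.6 years


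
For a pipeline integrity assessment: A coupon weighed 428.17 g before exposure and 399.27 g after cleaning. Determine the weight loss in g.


Weight loss = initial − final
WL = 428.17 − 399.27 = 28.9 g

28.9 g


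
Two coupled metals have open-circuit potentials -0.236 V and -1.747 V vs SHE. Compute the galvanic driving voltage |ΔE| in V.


Driving voltage is the absolute potential difference.
|ΔE| = |-0.236 − (-1.747)| = 1.511 V

1.511 V


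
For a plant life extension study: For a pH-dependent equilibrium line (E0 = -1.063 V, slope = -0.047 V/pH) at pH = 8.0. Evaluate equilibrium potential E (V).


Apply the Pourbaix line equation: E = E0 + slope*pH
E = -1.063 + (-0.047)*8.0 = -1.063 + (-0.376) = -1.439 V
Rounded to 4 decimal places: E = -1.4390 V

-1.4390 V


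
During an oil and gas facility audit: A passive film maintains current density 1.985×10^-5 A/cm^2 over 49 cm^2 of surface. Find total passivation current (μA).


I = i_pass * A, then convert A → μA (×10^6)
I = 1.985×10^-5 * 49 * 10^6 = 972.65 μA

972.65 μA


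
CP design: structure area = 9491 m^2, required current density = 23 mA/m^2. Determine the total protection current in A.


I = area * current density, then convert mA → A (÷1000)
I = 9491 * 23 / 1000 = 218.29 A

218.29 A


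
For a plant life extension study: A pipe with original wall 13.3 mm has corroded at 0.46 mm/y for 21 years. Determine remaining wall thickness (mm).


Remaining wall = original − CR × time
t = 13.3 − 0.46*21 = 13.3 − 9.66 = 3.64 mm

3.64 mm


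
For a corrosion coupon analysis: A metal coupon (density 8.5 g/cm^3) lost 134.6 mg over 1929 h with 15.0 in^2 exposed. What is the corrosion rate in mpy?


Apply the mpy weight-loss relation: CR = 534 * W / (D * A * T)
Numerator: 534 * 134.6 = 71876.4
Denominator: 8.5 * 15.0 * 1929 = 245947.5
CR = 71876.4 / 245947.5 = 0.29224 mpy

0.29224 mpy


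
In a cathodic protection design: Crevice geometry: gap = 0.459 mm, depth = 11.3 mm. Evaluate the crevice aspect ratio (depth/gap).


Aspect ratio = depth / gap
Ratio = 11.3 / 0.459 = 24.6

24.6
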